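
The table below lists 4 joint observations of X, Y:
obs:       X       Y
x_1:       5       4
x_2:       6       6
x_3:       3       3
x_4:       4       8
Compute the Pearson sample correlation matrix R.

Step 1 — column means:
  mean(X) = (5 + 6 + 3 + 4) / 4 = 18/4 = 4.5
  mean(Y) = (4 + 6 + 3 + 8) / 4 = 21/4 = 5.25

Step 2 — sample variances and covariances s[i,j] = (1/(n-1)) · Σ_k (x_{k,i} - mean_i) · (x_{k,j} - mean_j), with n-1 = 3:
  s[X,X] = ((0.5)·(0.5) + (1.5)·(1.5) + (-1.5)·(-1.5) + (-0.5)·(-0.5)) / 3 = 5/3 = 1.6667
  s[X,Y] = ((0.5)·(-1.25) + (1.5)·(0.75) + (-1.5)·(-2.25) + (-0.5)·(2.75)) / 3 = 2.5/3 = 0.8333
  s[Y,Y] = ((-1.25)·(-1.25) + (0.75)·(0.75) + (-2.25)·(-2.25) + (2.75)·(2.75)) / 3 = 14.75/3 = 4.9167
  Sample standard deviations s_i = √(s[i,i]):
  s(X) = √(1.6667) = 1.291
  s(Y) = √(4.9167) = 2.2174

Step 3 — r_{ij} = s_{ij} / (s_i · s_j):
  r[X,X] = 1 (diagonal).
  r[X,Y] = 0.8333 / (1.291 · 2.2174) = 0.8333 / 2.8626 = 0.2911
  r[Y,Y] = 1 (diagonal).

R is symmetric with unit diagonal. Assembling:

R = [[1, 0.2911],
 [0.2911, 1]]


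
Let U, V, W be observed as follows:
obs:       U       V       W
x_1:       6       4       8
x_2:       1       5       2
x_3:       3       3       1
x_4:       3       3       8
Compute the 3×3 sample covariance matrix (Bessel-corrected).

Step 1 — column means:
  mean(U) = (6 + 1 + 3 + 3) / 4 = 13/4 = 3.25
  mean(V) = (4 + 5 + 3 + 3) / 4 = 15/4 = 3.75
  mean(W) = (8 + 2 + 1 + 8) / 4 = 19/4 = 4.75

Step 2 — sample covariance S[i,j] = (1/(n-1)) · Σ_k (x_{k,i} - mean_i) · (x_{k,j} - mean_j), with n-1 = 3.
  S[U,U] = ((2.75)·(2.75) + (-2.25)·(-2.25) + (-0.25)·(-0.25) + (-0.25)·(-0.25)) / 3 = 12.75/3 = 4.25
  S[U,V] = ((2.75)·(0.25) + (-2.25)·(1.25) + (-0.25)·(-0.75) + (-0.25)·(-0.75)) / 3 = -1.75/3 = -0.5833
  S[U,W] = ((2.75)·(3.25) + (-2.25)·(-2.75) + (-0.25)·(-3.75) + (-0.25)·(3.25)) / 3 = 15.25/3 = 5.0833
  S[V,V] = ((0.25)·(0.25) + (1.25)·(1.25) + (-0.75)·(-0.75) + (-0.75)·(-0.75)) / 3 = 2.75/3 = 0.9167
  S[V,W] = ((0.25)·(3.25) + (1.25)·(-2.75) + (-0.75)·(-3.75) + (-0.75)·(3.25)) / 3 = -2.25/3 = -0.75
  S[W,W] = ((3.25)·(3.25) + (-2.75)·(-2.75) + (-3.75)·(-3.75) + (3.25)·(3.25)) / 3 = 42.75/3 = 14.25

S is symmetric (S[j,i] = S[i,j]). Assembling:

S = [[4.25, -0.5833, 5.0833],
 [-0.5833, 0.9167, -0.75],
 [5.0833, -0.75, 14.25]]


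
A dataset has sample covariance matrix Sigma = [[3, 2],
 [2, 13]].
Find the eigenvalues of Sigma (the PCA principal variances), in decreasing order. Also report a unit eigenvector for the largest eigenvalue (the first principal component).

Step 1 — characteristic polynomial of 2×2 Sigma:
  det(Sigma - λI) = λ² - trace · λ + det = 0.
  trace = 3 + 13 = 16, det = 3·13 - (2)² = 35.
Step 2 — discriminant:
  Δ = trace² - 4·det = 256 - 140 = 116.
Step 3 — eigenvalues:
  λ = (trace ± √Δ)/2 = (16 ± 10.7703)/2,
  λ_1 = 13.3852,  λ_2 = 2.6148.

Step 4 — unit eigenvector for λ_1: solve (Sigma - λ_1 I)v = 0. First row:
  (3 - 13.3852)·v_x + (2)·v_y = 0, i.e. (-10.3852)·v_x + (2)·v_y = 0,
  so v ∝ (b, λ_1 - a) = (2, 10.3852) = u.
  ||u|| = √((2)² + (10.3852)²) = √(111.8516) ≈ 10.576,
  v_1 = u/||u|| ≈ (0.1891, 0.982) (||v_1|| = 1).

λ_1 = 13.3852,  λ_2 = 2.6148;  v_1 ≈ (0.1891, 0.982)


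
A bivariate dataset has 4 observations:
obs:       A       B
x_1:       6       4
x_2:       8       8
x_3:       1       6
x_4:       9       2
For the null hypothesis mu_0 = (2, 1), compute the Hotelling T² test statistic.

Step 1 — sample mean vector:
  mean(A) = (6 + 8 + 1 + 9) / 4 = 24/4 = 6
  mean(B) = (4 + 8 + 6 + 2) / 4 = 20/4 = 5
  x̄ = (6, 5),  deviation x̄ - mu_0 = (6, 5) - (2, 1) = (4, 4).

Step 2 — sample covariance matrix, S[i,j] = (1/(n-1)) · Σ_k (x_{k,i} - mean_i) · (x_{k,j} - mean_j), divisor n-1 = 3:
  S[A,A] = ((0)·(0) + (2)·(2) + (-5)·(-5) + (3)·(3)) / 3 = 38/3 = 12.6667
  S[A,B] = ((0)·(-1) + (2)·(3) + (-5)·(1) + (3)·(-3)) / 3 = -8/3 = -2.6667
  S[B,B] = ((-1)·(-1) + (3)·(3) + (1)·(1) + (-3)·(-3)) / 3 = 20/3 = 6.6667
  S = [[12.6667, -2.6667],
 [-2.6667, 6.6667]].

Step 3 — invert S. det(S) = 12.6667·6.6667 - (-2.6667)² = 77.3333.
  S^{-1} = (1/det) · [[d, -b], [-b, a]] = [[0.0862, 0.0345],
 [0.0345, 0.1638]].

Step 4 — quadratic form (x̄ - mu_0)^T · S^{-1} · (x̄ - mu_0):
  S^{-1} · (x̄ - mu_0) = (0.4828, 0.7931),
  (x̄ - mu_0)^T · [...] = (4)·(0.4828) + (4)·(0.7931) = 5.1034.

Step 5 — scale by n: T² = 4 · 5.1034 = 20.4138.

T² ≈ 20.4138


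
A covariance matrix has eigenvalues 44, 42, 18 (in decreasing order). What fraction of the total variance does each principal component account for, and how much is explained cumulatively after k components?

Step 1 — total variance = trace(Sigma) = Σ λ_i = 44 + 42 + 18 = 104.

Step 2 — fraction explained by component i = λ_i / Σ λ:
  PC1: 44/104 = 0.4231
  PC2: 42/104 = 0.4038
  PC3: 18/104 = 0.1731

Step 3 — cumulative fraction after k components = (λ_1 + ... + λ_k) / Σ λ:
  k = 1: 44/104 = 0.4231
  k = 2: (44 + 42)/104 = 86/104 = 0.8269
  k = 3: (44 + 42 + 18)/104 = 104/104 = 1

Summary (fraction, with percent):

explained: PC1 0.4231 (42.31%), PC2 0.4038 (40.38%), PC3 0.1731 (17.31%);  cumulative: 0.4231, 0.8269, 1


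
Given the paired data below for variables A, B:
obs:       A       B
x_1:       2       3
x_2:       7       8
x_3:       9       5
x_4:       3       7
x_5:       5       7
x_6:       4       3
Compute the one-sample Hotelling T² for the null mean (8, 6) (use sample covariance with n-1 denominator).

Step 1 — sample mean vector:
  mean(A) = (2 + 7 + 9 + 3 + 5 + 4) / 6 = 30/6 = 5
  mean(B) = (3 + 8 + 5 + 7 + 7 + 3) / 6 = 33/6 = 5.5
  x̄ = (5, 5.5),  deviation x̄ - mu_0 = (5, 5.5) - (8, 6) = (-3, -0.5).

Step 2 — sample covariance matrix, S[i,j] = (1/(n-1)) · Σ_k (x_{k,i} - mean_i) · (x_{k,j} - mean_j), divisor n-1 = 5:
  S[A,A] = ((-3)·(-3) + (2)·(2) + (4)·(4) + (-2)·(-2) + (0)·(0) + (-1)·(-1)) / 5 = 34/5 = 6.8
  S[A,B] = ((-3)·(-2.5) + (2)·(2.5) + (4)·(-0.5) + (-2)·(1.5) + (0)·(1.5) + (-1)·(-2.5)) / 5 = 10/5 = 2
  S[B,B] = ((-2.5)·(-2.5) + (2.5)·(2.5) + (-0.5)·(-0.5) + (1.5)·(1.5) + (1.5)·(1.5) + (-2.5)·(-2.5)) / 5 = 23.5/5 = 4.7
  S = [[6.8, 2],
 [2, 4.7]].

Step 3 — invert S. det(S) = 6.8·4.7 - (2)² = 27.96.
  S^{-1} = (1/det) · [[d, -b], [-b, a]] = [[0.1681, -0.0715],
 [-0.0715, 0.2432]].

Step 4 — quadratic form (x̄ - mu_0)^T · S^{-1} · (x̄ - mu_0):
  S^{-1} · (x̄ - mu_0) = (-0.4685, 0.093),
  (x̄ - mu_0)^T · [...] = (-3)·(-0.4685) + (-0.5)·(0.093) = 1.3591.

Step 5 — scale by n: T² = 6 · 1.3591 = 8.1545.

T² ≈ 8.1545


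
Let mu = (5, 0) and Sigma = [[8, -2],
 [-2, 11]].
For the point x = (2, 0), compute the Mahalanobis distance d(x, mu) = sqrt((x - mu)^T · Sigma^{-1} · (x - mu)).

Step 1 — centre the observation: (x - mu) = (-3, 0).

Step 2 — invert Sigma. det(Sigma) = 8·11 - (-2)² = 84.
  Sigma^{-1} = (1/det) · [[d, -b], [-b, a]] = [[0.131, 0.0238],
 [0.0238, 0.0952]].

Step 3 — form the quadratic (x - mu)^T · Sigma^{-1} · (x - mu):
  Sigma^{-1} · (x - mu) = (-0.3929, -0.0714).
  (x - mu)^T · [Sigma^{-1} · (x - mu)] = (-3)·(-0.3929) + (0)·(-0.0714) = 1.1786.

Step 4 — take square root: d = √(1.1786) ≈ 1.0856.

d(x, mu) = √(1.1786) ≈ 1.0856


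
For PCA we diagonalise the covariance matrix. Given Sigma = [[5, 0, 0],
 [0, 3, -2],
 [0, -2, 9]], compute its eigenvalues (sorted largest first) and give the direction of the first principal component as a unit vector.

Step 1 — characteristic polynomial p(λ) = det(λI - Sigma) = λ³ - tr·λ² + c_1·λ - det, where tr = trace, c_1 = sum of the principal 2×2 minors, det = det(Sigma):
  tr = 5 + 3 + 9 = 17,
  c_1 = (5·3 - (0)²) + (5·9 - (0)²) + (3·9 - (-2)²) = 15 + 45 + 23 = 83,
  det = 5·(3·9 - (-2)²) - (0)·((0)·9 - (-2)·(0)) + (0)·((0)·(-2) - 3·(0)) = 5·(23) - (0)·(0) + (0)·(0) = 115.
  So p(λ) = λ³ - 17λ² + 83λ - 115.
Step 2 — look for an integer root (rational root theorem: any rational root is an integer divisor of 115). Testing λ = 5:
  p(5) = 125 - 425 + 415 - 115 = 0  ✓
  Dividing out (λ - 5): p(λ) = (λ - 5)(λ² - 12λ + 23).
Step 3 — remaining eigenvalues from the quadratic λ² - 12λ + 23 = 0:
  Δ = 12² - 4·23 = 144 - 92 = 52,  λ = (12 ± √52)/2 = (12 ± 7.2111)/2 ≈ 9.6056 or 2.3944.
  Sorted: λ_1 = 9.6056,  λ_2 = 5,  λ_3 = 2.3944  (check: sum = 17 = tr ✓).

Step 4 — unit eigenvector for λ_1 ≈ 9.6056: v spans the null space of (Sigma - λ_1 I), whose rows are
  r_1 = (-4.6056, 0, 0),  r_2 = (0, -6.6056, -2),  r_3 = (0, -2, -0.6056).
  v is orthogonal to every row, so take v ∝ r_1 × r_2 = ((0)·(-2) - (0)·(-6.6056), (0)·(0) - (-4.6056)·(-2), (-4.6056)·(-6.6056) - (0)·(0)) ≈ (0, -9.2111, 30.4222).
  Rescale (multiply by -1 so the first nonzero entry is positive): u = (0, 9.2111, -30.4222).
  ||u|| = √((0)² + (9.2111)² + (-30.4222)²) = √(1010.355) ≈ 31.7861,  v_1 = u/||u|| ≈ (0, 0.2898, -0.9571) (||v_1|| = 1).

λ_1 = 9.6056,  λ_2 = 5,  λ_3 = 2.3944;  v_1 ≈ (0, 0.2898, -0.9571)


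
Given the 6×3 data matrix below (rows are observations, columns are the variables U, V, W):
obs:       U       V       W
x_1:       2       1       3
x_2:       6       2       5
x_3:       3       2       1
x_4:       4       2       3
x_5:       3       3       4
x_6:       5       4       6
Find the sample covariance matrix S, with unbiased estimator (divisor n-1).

Step 1 — column means:
  mean(U) = (2 + 6 + 3 + 4 + 3 + 5) / 6 = 23/6 = 3.8333
  mean(V) = (1 + 2 + 2 + 2 + 3 + 4) / 6 = 14/6 = 2.3333
  mean(W) = (3 + 5 + 1 + 3 + 4 + 6) / 6 = 22/6 = 3.6667

Step 2 — sample covariance S[i,j] = (1/(n-1)) · Σ_k (x_{k,i} - mean_i) · (x_{k,j} - mean_j), with n-1 = 5.
  S[U,U] = ((-1.8333)·(-1.8333) + (2.1667)·(2.1667) + (-0.8333)·(-0.8333) + (0.1667)·(0.1667) + (-0.8333)·(-0.8333) + (1.1667)·(1.1667)) / 5 = 10.8333/5 = 2.1667
  S[U,V] = ((-1.8333)·(-1.3333) + (2.1667)·(-0.3333) + (-0.8333)·(-0.3333) + (0.1667)·(-0.3333) + (-0.8333)·(0.6667) + (1.1667)·(1.6667)) / 5 = 3.3333/5 = 0.6667
  S[U,W] = ((-1.8333)·(-0.6667) + (2.1667)·(1.3333) + (-0.8333)·(-2.6667) + (0.1667)·(-0.6667) + (-0.8333)·(0.3333) + (1.1667)·(2.3333)) / 5 = 8.6667/5 = 1.7333
  S[V,V] = ((-1.3333)·(-1.3333) + (-0.3333)·(-0.3333) + (-0.3333)·(-0.3333) + (-0.3333)·(-0.3333) + (0.6667)·(0.6667) + (1.6667)·(1.6667)) / 5 = 5.3333/5 = 1.0667
  S[V,W] = ((-1.3333)·(-0.6667) + (-0.3333)·(1.3333) + (-0.3333)·(-2.6667) + (-0.3333)·(-0.6667) + (0.6667)·(0.3333) + (1.6667)·(2.3333)) / 5 = 5.6667/5 = 1.1333
  S[W,W] = ((-0.6667)·(-0.6667) + (1.3333)·(1.3333) + (-2.6667)·(-2.6667) + (-0.6667)·(-0.6667) + (0.3333)·(0.3333) + (2.3333)·(2.3333)) / 5 = 15.3333/5 = 3.0667

S is symmetric (S[j,i] = S[i,j]). Assembling:

S = [[2.1667, 0.6667, 1.7333],
 [0.6667, 1.0667, 1.1333],
 [1.7333, 1.1333, 3.0667]]


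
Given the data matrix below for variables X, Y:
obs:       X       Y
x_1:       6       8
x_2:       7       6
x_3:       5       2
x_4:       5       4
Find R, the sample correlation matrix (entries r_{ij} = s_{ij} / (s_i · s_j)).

Step 1 — column means:
  mean(X) = (6 + 7 + 5 + 5) / 4 = 23/4 = 5.75
  mean(Y) = (8 + 6 + 2 + 4) / 4 = 20/4 = 5

Step 2 — sample variances and covariances s[i,j] = (1/(n-1)) · Σ_k (x_{k,i} - mean_i) · (x_{k,j} - mean_j), with n-1 = 3:
  s[X,X] = ((0.25)·(0.25) + (1.25)·(1.25) + (-0.75)·(-0.75) + (-0.75)·(-0.75)) / 3 = 2.75/3 = 0.9167
  s[X,Y] = ((0.25)·(3) + (1.25)·(1) + (-0.75)·(-3) + (-0.75)·(-1)) / 3 = 5/3 = 1.6667
  s[Y,Y] = ((3)·(3) + (1)·(1) + (-3)·(-3) + (-1)·(-1)) / 3 = 20/3 = 6.6667
  Sample standard deviations s_i = √(s[i,i]):
  s(X) = √(0.9167) = 0.9574
  s(Y) = √(6.6667) = 2.582

Step 3 — r_{ij} = s_{ij} / (s_i · s_j):
  r[X,X] = 1 (diagonal).
  r[X,Y] = 1.6667 / (0.9574 · 2.582) = 1.6667 / 2.4721 = 0.6742
  r[Y,Y] = 1 (diagonal).

R is symmetric with unit diagonal. Assembling:

R = [[1, 0.6742],
 [0.6742, 1]]


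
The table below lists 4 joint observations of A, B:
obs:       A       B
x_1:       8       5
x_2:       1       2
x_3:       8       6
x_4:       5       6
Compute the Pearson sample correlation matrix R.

Step 1 — column means:
  mean(A) = (8 + 1 + 8 + 5) / 4 = 22/4 = 5.5
  mean(B) = (5 + 2 + 6 + 6) / 4 = 19/4 = 4.75

Step 2 — sample variances and covariances s[i,j] = (1/(n-1)) · Σ_k (x_{k,i} - mean_i) · (x_{k,j} - mean_j), with n-1 = 3:
  s[A,A] = ((2.5)·(2.5) + (-4.5)·(-4.5) + (2.5)·(2.5) + (-0.5)·(-0.5)) / 3 = 33/3 = 11
  s[A,B] = ((2.5)·(0.25) + (-4.5)·(-2.75) + (2.5)·(1.25) + (-0.5)·(1.25)) / 3 = 15.5/3 = 5.1667
  s[B,B] = ((0.25)·(0.25) + (-2.75)·(-2.75) + (1.25)·(1.25) + (1.25)·(1.25)) / 3 = 10.75/3 = 3.5833
  Sample standard deviations s_i = √(s[i,i]):
  s(A) = √(11) = 3.3166
  s(B) = √(3.5833) = 1.893

Step 3 — r_{ij} = s_{ij} / (s_i · s_j):
  r[A,A] = 1 (diagonal).
  r[A,B] = 5.1667 / (3.3166 · 1.893) = 5.1667 / 6.2783 = 0.8229
  r[B,B] = 1 (diagonal).

R is symmetric with unit diagonal. Assembling:

R = [[1, 0.8229],
 [0.8229, 1]]


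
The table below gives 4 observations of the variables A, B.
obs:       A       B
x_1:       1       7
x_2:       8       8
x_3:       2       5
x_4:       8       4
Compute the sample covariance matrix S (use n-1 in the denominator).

Step 1 — column means:
  mean(A) = (1 + 8 + 2 + 8) / 4 = 19/4 = 4.75
  mean(B) = (7 + 8 + 5 + 4) / 4 = 24/4 = 6

Step 2 — sample covariance S[i,j] = (1/(n-1)) · Σ_k (x_{k,i} - mean_i) · (x_{k,j} - mean_j), with n-1 = 3.
  S[A,A] = ((-3.75)·(-3.75) + (3.25)·(3.25) + (-2.75)·(-2.75) + (3.25)·(3.25)) / 3 = 42.75/3 = 14.25
  S[A,B] = ((-3.75)·(1) + (3.25)·(2) + (-2.75)·(-1) + (3.25)·(-2)) / 3 = -1/3 = -0.3333
  S[B,B] = ((1)·(1) + (2)·(2) + (-1)·(-1) + (-2)·(-2)) / 3 = 10/3 = 3.3333

S is symmetric (S[j,i] = S[i,j]). Assembling:

S = [[14.25, -0.3333],
 [-0.3333, 3.3333]]


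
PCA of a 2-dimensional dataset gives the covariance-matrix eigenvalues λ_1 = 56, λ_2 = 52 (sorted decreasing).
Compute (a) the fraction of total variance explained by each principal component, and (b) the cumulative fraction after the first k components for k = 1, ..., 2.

Step 1 — total variance = trace(Sigma) = Σ λ_i = 56 + 52 = 108.

Step 2 — fraction explained by component i = λ_i / Σ λ:
  PC1: 56/108 = 0.5185
  PC2: 52/108 = 0.4815

Step 3 — cumulative fraction after k components = (λ_1 + ... + λ_k) / Σ λ:
  k = 1: 56/108 = 0.5185
  k = 2: (56 + 52)/108 = 108/108 = 1

Summary (fraction, with percent):

explained: PC1 0.5185 (51.85%), PC2 0.4815 (48.15%);  cumulative: 0.5185, 1


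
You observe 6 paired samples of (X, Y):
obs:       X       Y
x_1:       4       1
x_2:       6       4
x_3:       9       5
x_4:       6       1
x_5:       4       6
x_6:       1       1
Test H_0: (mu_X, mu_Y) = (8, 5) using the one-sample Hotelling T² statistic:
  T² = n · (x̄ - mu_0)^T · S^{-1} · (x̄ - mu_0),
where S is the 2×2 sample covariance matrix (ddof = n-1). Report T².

Step 1 — sample mean vector:
  mean(X) = (4 + 6 + 9 + 6 + 4 + 1) / 6 = 30/6 = 5
  mean(Y) = (1 + 4 + 5 + 1 + 6 + 1) / 6 = 18/6 = 3
  x̄ = (5, 3),  deviation x̄ - mu_0 = (5, 3) - (8, 5) = (-3, -2).

Step 2 — sample covariance matrix, S[i,j] = (1/(n-1)) · Σ_k (x_{k,i} - mean_i) · (x_{k,j} - mean_j), divisor n-1 = 5:
  S[X,X] = ((-1)·(-1) + (1)·(1) + (4)·(4) + (1)·(1) + (-1)·(-1) + (-4)·(-4)) / 5 = 36/5 = 7.2
  S[X,Y] = ((-1)·(-2) + (1)·(1) + (4)·(2) + (1)·(-2) + (-1)·(3) + (-4)·(-2)) / 5 = 14/5 = 2.8
  S[Y,Y] = ((-2)·(-2) + (1)·(1) + (2)·(2) + (-2)·(-2) + (3)·(3) + (-2)·(-2)) / 5 = 26/5 = 5.2
  S = [[7.2, 2.8],
 [2.8, 5.2]].

Step 3 — invert S. det(S) = 7.2·5.2 - (2.8)² = 29.6.
  S^{-1} = (1/det) · [[d, -b], [-b, a]] = [[0.1757, -0.0946],
 [-0.0946, 0.2432]].

Step 4 — quadratic form (x̄ - mu_0)^T · S^{-1} · (x̄ - mu_0):
  S^{-1} · (x̄ - mu_0) = (-0.3378, -0.2027),
  (x̄ - mu_0)^T · [...] = (-3)·(-0.3378) + (-2)·(-0.2027) = 1.4189.

Step 5 — scale by n: T² = 6 · 1.4189 = 8.5135.

T² ≈ 8.5135


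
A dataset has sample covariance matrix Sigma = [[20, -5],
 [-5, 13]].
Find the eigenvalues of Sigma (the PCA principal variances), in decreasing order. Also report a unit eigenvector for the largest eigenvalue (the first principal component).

Step 1 — characteristic polynomial of 2×2 Sigma:
  det(Sigma - λI) = λ² - trace · λ + det = 0.
  trace = 20 + 13 = 33, det = 20·13 - (-5)² = 235.
Step 2 — discriminant:
  Δ = trace² - 4·det = 1089 - 940 = 149.
Step 3 — eigenvalues:
  λ = (trace ± √Δ)/2 = (33 ± 12.2066)/2,
  λ_1 = 22.6033,  λ_2 = 10.3967.

Step 4 — unit eigenvector for λ_1: solve (Sigma - λ_1 I)v = 0. First row:
  (20 - 22.6033)·v_x + (-5)·v_y = 0, i.e. (-2.6033)·v_x + (-5)·v_y = 0,
  so v ∝ (b, λ_1 - a) = (-5, 2.6033); multiply by -1 so the first entry is positive: u = (5, -2.6033).
  ||u|| = √((5)² + (-2.6033)²) = √(31.7771) ≈ 5.6371,
  v_1 = u/||u|| ≈ (0.887, -0.4618) (||v_1|| = 1).

λ_1 = 22.6033,  λ_2 = 10.3967;  v_1 ≈ (0.887, -0.4618)


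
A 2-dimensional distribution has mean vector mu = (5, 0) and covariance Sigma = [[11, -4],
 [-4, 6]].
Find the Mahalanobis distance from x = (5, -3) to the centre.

Step 1 — centre the observation: (x - mu) = (0, -3).

Step 2 — invert Sigma. det(Sigma) = 11·6 - (-4)² = 50.
  Sigma^{-1} = (1/det) · [[d, -b], [-b, a]] = [[0.12, 0.08],
 [0.08, 0.22]].

Step 3 — form the quadratic (x - mu)^T · Sigma^{-1} · (x - mu):
  Sigma^{-1} · (x - mu) = (-0.24, -0.66).
  (x - mu)^T · [Sigma^{-1} · (x - mu)] = (0)·(-0.24) + (-3)·(-0.66) = 1.98.

Step 4 — take square root: d = √(1.98) ≈ 1.4071.

d(x, mu) = √(1.98) ≈ 1.4071


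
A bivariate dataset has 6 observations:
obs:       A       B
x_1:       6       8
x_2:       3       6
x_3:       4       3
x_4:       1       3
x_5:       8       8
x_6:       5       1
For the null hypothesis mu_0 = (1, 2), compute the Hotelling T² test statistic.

Step 1 — sample mean vector:
  mean(A) = (6 + 3 + 4 + 1 + 8 + 5) / 6 = 27/6 = 4.5
  mean(B) = (8 + 6 + 3 + 3 + 8 + 1) / 6 = 29/6 = 4.8333
  x̄ = (4.5, 4.8333),  deviation x̄ - mu_0 = (4.5, 4.8333) - (1, 2) = (3.5, 2.8333).

Step 2 — sample covariance matrix, S[i,j] = (1/(n-1)) · Σ_k (x_{k,i} - mean_i) · (x_{k,j} - mean_j), divisor n-1 = 5:
  S[A,A] = ((1.5)·(1.5) + (-1.5)·(-1.5) + (-0.5)·(-0.5) + (-3.5)·(-3.5) + (3.5)·(3.5) + (0.5)·(0.5)) / 5 = 29.5/5 = 5.9
  S[A,B] = ((1.5)·(3.1667) + (-1.5)·(1.1667) + (-0.5)·(-1.8333) + (-3.5)·(-1.8333) + (3.5)·(3.1667) + (0.5)·(-3.8333)) / 5 = 19.5/5 = 3.9
  S[B,B] = ((3.1667)·(3.1667) + (1.1667)·(1.1667) + (-1.8333)·(-1.8333) + (-1.8333)·(-1.8333) + (3.1667)·(3.1667) + (-3.8333)·(-3.8333)) / 5 = 42.8333/5 = 8.5667
  S = [[5.9, 3.9],
 [3.9, 8.5667]].

Step 3 — invert S. det(S) = 5.9·8.5667 - (3.9)² = 35.3333.
  S^{-1} = (1/det) · [[d, -b], [-b, a]] = [[0.2425, -0.1104],
 [-0.1104, 0.167]].

Step 4 — quadratic form (x̄ - mu_0)^T · S^{-1} · (x̄ - mu_0):
  S^{-1} · (x̄ - mu_0) = (0.5358, 0.0868),
  (x̄ - mu_0)^T · [...] = (3.5)·(0.5358) + (2.8333)·(0.0868) = 2.1214.

Step 5 — scale by n: T² = 6 · 2.1214 = 12.7283.

T² ≈ 12.7283


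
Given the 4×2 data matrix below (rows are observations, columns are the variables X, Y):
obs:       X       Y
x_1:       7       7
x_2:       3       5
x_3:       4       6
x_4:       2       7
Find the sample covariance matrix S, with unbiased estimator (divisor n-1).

Step 1 — column means:
  mean(X) = (7 + 3 + 4 + 2) / 4 = 16/4 = 4
  mean(Y) = (7 + 5 + 6 + 7) / 4 = 25/4 = 6.25

Step 2 — sample covariance S[i,j] = (1/(n-1)) · Σ_k (x_{k,i} - mean_i) · (x_{k,j} - mean_j), with n-1 = 3.
  S[X,X] = ((3)·(3) + (-1)·(-1) + (0)·(0) + (-2)·(-2)) / 3 = 14/3 = 4.6667
  S[X,Y] = ((3)·(0.75) + (-1)·(-1.25) + (0)·(-0.25) + (-2)·(0.75)) / 3 = 2/3 = 0.6667
  S[Y,Y] = ((0.75)·(0.75) + (-1.25)·(-1.25) + (-0.25)·(-0.25) + (0.75)·(0.75)) / 3 = 2.75/3 = 0.9167

S is symmetric (S[j,i] = S[i,j]). Assembling:

S = [[4.6667, 0.6667],
 [0.6667, 0.9167]]


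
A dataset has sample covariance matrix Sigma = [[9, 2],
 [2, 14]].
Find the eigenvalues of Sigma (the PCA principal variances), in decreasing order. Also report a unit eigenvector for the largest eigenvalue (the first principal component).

Step 1 — characteristic polynomial of 2×2 Sigma:
  det(Sigma - λI) = λ² - trace · λ + det = 0.
  trace = 9 + 14 = 23, det = 9·14 - (2)² = 122.
Step 2 — discriminant:
  Δ = trace² - 4·det = 529 - 488 = 41.
Step 3 — eigenvalues:
  λ = (trace ± √Δ)/2 = (23 ± 6.4031)/2,
  λ_1 = 14.7016,  λ_2 = 8.2984.

Step 4 — unit eigenvector for λ_1: solve (Sigma - λ_1 I)v = 0. First row:
  (9 - 14.7016)·v_x + (2)·v_y = 0, i.e. (-5.7016)·v_x + (2)·v_y = 0,
  so v ∝ (b, λ_1 - a) = (2, 5.7016) = u.
  ||u|| = √((2)² + (5.7016)²) = √(36.5078) ≈ 6.0422,
  v_1 = u/||u|| ≈ (0.331, 0.9436) (||v_1|| = 1).

λ_1 = 14.7016,  λ_2 = 8.2984;  v_1 ≈ (0.331, 0.9436)


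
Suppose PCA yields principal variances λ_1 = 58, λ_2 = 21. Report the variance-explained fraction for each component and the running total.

Step 1 — total variance = trace(Sigma) = Σ λ_i = 58 + 21 = 79.

Step 2 — fraction explained by component i = λ_i / Σ λ:
  PC1: 58/79 = 0.7342
  PC2: 21/79 = 0.2658

Step 3 — cumulative fraction after k components = (λ_1 + ... + λ_k) / Σ λ:
  k = 1: 58/79 = 0.7342
  k = 2: (58 + 21)/79 = 79/79 = 1

Summary (fraction, with percent):

explained: PC1 0.7342 (73.42%), PC2 0.2658 (26.58%);  cumulative: 0.7342, 1


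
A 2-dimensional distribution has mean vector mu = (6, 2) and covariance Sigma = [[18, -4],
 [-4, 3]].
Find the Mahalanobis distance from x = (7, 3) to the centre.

Step 1 — centre the observation: (x - mu) = (1, 1).

Step 2 — invert Sigma. det(Sigma) = 18·3 - (-4)² = 38.
  Sigma^{-1} = (1/det) · [[d, -b], [-b, a]] = [[0.0789, 0.1053],
 [0.1053, 0.4737]].

Step 3 — form the quadratic (x - mu)^T · Sigma^{-1} · (x - mu):
  Sigma^{-1} · (x - mu) = (0.1842, 0.5789).
  (x - mu)^T · [Sigma^{-1} · (x - mu)] = (1)·(0.1842) + (1)·(0.5789) = 0.7632.

Step 4 — take square root: d = √(0.7632) ≈ 0.8736.

d(x, mu) = √(0.7632) ≈ 0.8736


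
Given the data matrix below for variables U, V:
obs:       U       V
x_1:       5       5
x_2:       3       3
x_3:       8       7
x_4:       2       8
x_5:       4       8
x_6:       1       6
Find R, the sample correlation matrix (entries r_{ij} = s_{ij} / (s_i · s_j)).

Step 1 — column means:
  mean(U) = (5 + 3 + 8 + 2 + 4 + 1) / 6 = 23/6 = 3.8333
  mean(V) = (5 + 3 + 7 + 8 + 8 + 6) / 6 = 37/6 = 6.1667

Step 2 — sample variances and covariances s[i,j] = (1/(n-1)) · Σ_k (x_{k,i} - mean_i) · (x_{k,j} - mean_j), with n-1 = 5:
  s[U,U] = ((1.1667)·(1.1667) + (-0.8333)·(-0.8333) + (4.1667)·(4.1667) + (-1.8333)·(-1.8333) + (0.1667)·(0.1667) + (-2.8333)·(-2.8333)) / 5 = 30.8333/5 = 6.1667
  s[U,V] = ((1.1667)·(-1.1667) + (-0.8333)·(-3.1667) + (4.1667)·(0.8333) + (-1.8333)·(1.8333) + (0.1667)·(1.8333) + (-2.8333)·(-0.1667)) / 5 = 2.1667/5 = 0.4333
  s[V,V] = ((-1.1667)·(-1.1667) + (-3.1667)·(-3.1667) + (0.8333)·(0.8333) + (1.8333)·(1.8333) + (1.8333)·(1.8333) + (-0.1667)·(-0.1667)) / 5 = 18.8333/5 = 3.7667
  Sample standard deviations s_i = √(s[i,i]):
  s(U) = √(6.1667) = 2.4833
  s(V) = √(3.7667) = 1.9408

Step 3 — r_{ij} = s_{ij} / (s_i · s_j):
  r[U,U] = 1 (diagonal).
  r[U,V] = 0.4333 / (2.4833 · 1.9408) = 0.4333 / 4.8195 = 0.0899
  r[V,V] = 1 (diagonal).

R is symmetric with unit diagonal. Assembling:

R = [[1, 0.0899],
 [0.0899, 1]]


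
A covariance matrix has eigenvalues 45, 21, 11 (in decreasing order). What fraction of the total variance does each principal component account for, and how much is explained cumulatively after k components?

Step 1 — total variance = trace(Sigma) = Σ λ_i = 45 + 21 + 11 = 77.

Step 2 — fraction explained by component i = λ_i / Σ λ:
  PC1: 45/77 = 0.5844
  PC2: 21/77 = 0.2727
  PC3: 11/77 = 0.1429

Step 3 — cumulative fraction after k components = (λ_1 + ... + λ_k) / Σ λ:
  k = 1: 45/77 = 0.5844
  k = 2: (45 + 21)/77 = 66/77 = 0.8571
  k = 3: (45 + 21 + 11)/77 = 77/77 = 1

Summary (fraction, with percent):

explained: PC1 0.5844 (58.44%), PC2 0.2727 (27.27%), PC3 0.1429 (14.29%);  cumulative: 0.5844, 0.8571, 1


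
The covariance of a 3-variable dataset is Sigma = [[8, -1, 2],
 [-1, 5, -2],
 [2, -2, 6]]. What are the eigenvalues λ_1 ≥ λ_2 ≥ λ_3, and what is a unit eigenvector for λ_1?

Step 1 — characteristic polynomial p(λ) = det(λI - Sigma) = λ³ - tr·λ² + c_1·λ - det, where tr = trace, c_1 = sum of the principal 2×2 minors, det = det(Sigma):
  tr = 8 + 5 + 6 = 19,
  c_1 = (8·5 - (-1)²) + (8·6 - (2)²) + (5·6 - (-2)²) = 39 + 44 + 26 = 109,
  det = 8·(5·6 - (-2)²) - (-1)·((-1)·6 - (-2)·(2)) + (2)·((-1)·(-2) - 5·(2)) = 8·(26) - (-1)·(-2) + (2)·(-8) = 190.
  So p(λ) = λ³ - 19λ² + 109λ - 190.
Step 2 — look for an integer root (rational root theorem: any rational root is an integer divisor of 190). Testing λ = 10:
  p(10) = 1000 - 1900 + 1090 - 190 = 0  ✓
  Dividing out (λ - 10): p(λ) = (λ - 10)(λ² - 9λ + 19).
Step 3 — remaining eigenvalues from the quadratic λ² - 9λ + 19 = 0:
  Δ = 9² - 4·19 = 81 - 76 = 5,  λ = (9 ± √5)/2 = (9 ± 2.2361)/2 ≈ 5.618 or 3.382.
  Sorted: λ_1 = 10,  λ_2 = 5.618,  λ_3 = 3.382  (check: sum = 19 = tr ✓).

Step 4 — unit eigenvector for λ_1 = 10: v spans the null space of (Sigma - λ_1 I), whose rows are
  r_1 = (-2, -1, 2),  r_2 = (-1, -5, -2),  r_3 = (2, -2, -4).
  v is orthogonal to every row, so take v ∝ r_1 × r_2 = ((-1)·(-2) - (2)·(-5), (2)·(-1) - (-2)·(-2), (-2)·(-5) - (-1)·(-1)) = (12, -6, 9).
  Rescale (divide by 3): u = (4, -2, 3).
  ||u|| = √((4)² + (-2)² + (3)²) = √(29) ≈ 5.3852,  v_1 = u/||u|| ≈ (0.7428, -0.3714, 0.5571) (||v_1|| = 1).

λ_1 = 10,  λ_2 = 5.618,  λ_3 = 3.382;  v_1 ≈ (0.7428, -0.3714, 0.5571)


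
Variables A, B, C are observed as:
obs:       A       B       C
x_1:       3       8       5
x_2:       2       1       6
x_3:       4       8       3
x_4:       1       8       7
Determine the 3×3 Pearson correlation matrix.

Step 1 — column means:
  mean(A) = (3 + 2 + 4 + 1) / 4 = 10/4 = 2.5
  mean(B) = (8 + 1 + 8 + 8) / 4 = 25/4 = 6.25
  mean(C) = (5 + 6 + 3 + 7) / 4 = 21/4 = 5.25

Step 2 — sample variances and covariances s[i,j] = (1/(n-1)) · Σ_k (x_{k,i} - mean_i) · (x_{k,j} - mean_j), with n-1 = 3:
  s[A,A] = ((0.5)·(0.5) + (-0.5)·(-0.5) + (1.5)·(1.5) + (-1.5)·(-1.5)) / 3 = 5/3 = 1.6667
  s[A,B] = ((0.5)·(1.75) + (-0.5)·(-5.25) + (1.5)·(1.75) + (-1.5)·(1.75)) / 3 = 3.5/3 = 1.1667
  s[A,C] = ((0.5)·(-0.25) + (-0.5)·(0.75) + (1.5)·(-2.25) + (-1.5)·(1.75)) / 3 = -6.5/3 = -2.1667
  s[B,B] = ((1.75)·(1.75) + (-5.25)·(-5.25) + (1.75)·(1.75) + (1.75)·(1.75)) / 3 = 36.75/3 = 12.25
  s[B,C] = ((1.75)·(-0.25) + (-5.25)·(0.75) + (1.75)·(-2.25) + (1.75)·(1.75)) / 3 = -5.25/3 = -1.75
  s[C,C] = ((-0.25)·(-0.25) + (0.75)·(0.75) + (-2.25)·(-2.25) + (1.75)·(1.75)) / 3 = 8.75/3 = 2.9167
  Sample standard deviations s_i = √(s[i,i]):
  s(A) = √(1.6667) = 1.291
  s(B) = √(12.25) = 3.5
  s(C) = √(2.9167) = 1.7078

Step 3 — r_{ij} = s_{ij} / (s_i · s_j):
  r[A,A] = 1 (diagonal).
  r[A,B] = 1.1667 / (1.291 · 3.5) = 1.1667 / 4.5185 = 0.2582
  r[A,C] = -2.1667 / (1.291 · 1.7078) = -2.1667 / 2.2048 = -0.9827
  r[B,B] = 1 (diagonal).
  r[B,C] = -1.75 / (3.5 · 1.7078) = -1.75 / 5.9774 = -0.2928
  r[C,C] = 1 (diagonal).

R is symmetric with unit diagonal. Assembling:

R = [[1, 0.2582, -0.9827],
 [0.2582, 1, -0.2928],
 [-0.9827, -0.2928, 1]]


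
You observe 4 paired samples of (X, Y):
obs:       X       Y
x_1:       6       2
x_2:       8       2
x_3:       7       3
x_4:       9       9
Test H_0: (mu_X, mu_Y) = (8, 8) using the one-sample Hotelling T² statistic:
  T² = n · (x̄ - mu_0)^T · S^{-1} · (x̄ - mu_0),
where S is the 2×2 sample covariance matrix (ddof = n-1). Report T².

Step 1 — sample mean vector:
  mean(X) = (6 + 8 + 7 + 9) / 4 = 30/4 = 7.5
  mean(Y) = (2 + 2 + 3 + 9) / 4 = 16/4 = 4
  x̄ = (7.5, 4),  deviation x̄ - mu_0 = (7.5, 4) - (8, 8) = (-0.5, -4).

Step 2 — sample covariance matrix, S[i,j] = (1/(n-1)) · Σ_k (x_{k,i} - mean_i) · (x_{k,j} - mean_j), divisor n-1 = 3:
  S[X,X] = ((-1.5)·(-1.5) + (0.5)·(0.5) + (-0.5)·(-0.5) + (1.5)·(1.5)) / 3 = 5/3 = 1.6667
  S[X,Y] = ((-1.5)·(-2) + (0.5)·(-2) + (-0.5)·(-1) + (1.5)·(5)) / 3 = 10/3 = 3.3333
  S[Y,Y] = ((-2)·(-2) + (-2)·(-2) + (-1)·(-1) + (5)·(5)) / 3 = 34/3 = 11.3333
  S = [[1.6667, 3.3333],
 [3.3333, 11.3333]].

Step 3 — invert S. det(S) = 1.6667·11.3333 - (3.3333)² = 7.7778.
  S^{-1} = (1/det) · [[d, -b], [-b, a]] = [[1.4571, -0.4286],
 [-0.4286, 0.2143]].

Step 4 — quadratic form (x̄ - mu_0)^T · S^{-1} · (x̄ - mu_0):
  S^{-1} · (x̄ - mu_0) = (0.9857, -0.6429),
  (x̄ - mu_0)^T · [...] = (-0.5)·(0.9857) + (-4)·(-0.6429) = 2.0786.

Step 5 — scale by n: T² = 4 · 2.0786 = 8.3143.

T² ≈ 8.3143


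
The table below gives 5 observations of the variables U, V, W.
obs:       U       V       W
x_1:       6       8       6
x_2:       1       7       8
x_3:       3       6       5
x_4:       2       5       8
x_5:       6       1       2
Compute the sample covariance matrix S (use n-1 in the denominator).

Step 1 — column means:
  mean(U) = (6 + 1 + 3 + 2 + 6) / 5 = 18/5 = 3.6
  mean(V) = (8 + 7 + 6 + 5 + 1) / 5 = 27/5 = 5.4
  mean(W) = (6 + 8 + 5 + 8 + 2) / 5 = 29/5 = 5.8

Step 2 — sample covariance S[i,j] = (1/(n-1)) · Σ_k (x_{k,i} - mean_i) · (x_{k,j} - mean_j), with n-1 = 4.
  S[U,U] = ((2.4)·(2.4) + (-2.6)·(-2.6) + (-0.6)·(-0.6) + (-1.6)·(-1.6) + (2.4)·(2.4)) / 4 = 21.2/4 = 5.3
  S[U,V] = ((2.4)·(2.6) + (-2.6)·(1.6) + (-0.6)·(0.6) + (-1.6)·(-0.4) + (2.4)·(-4.4)) / 4 = -8.2/4 = -2.05
  S[U,W] = ((2.4)·(0.2) + (-2.6)·(2.2) + (-0.6)·(-0.8) + (-1.6)·(2.2) + (2.4)·(-3.8)) / 4 = -17.4/4 = -4.35
  S[V,V] = ((2.6)·(2.6) + (1.6)·(1.6) + (0.6)·(0.6) + (-0.4)·(-0.4) + (-4.4)·(-4.4)) / 4 = 29.2/4 = 7.3
  S[V,W] = ((2.6)·(0.2) + (1.6)·(2.2) + (0.6)·(-0.8) + (-0.4)·(2.2) + (-4.4)·(-3.8)) / 4 = 19.4/4 = 4.85
  S[W,W] = ((0.2)·(0.2) + (2.2)·(2.2) + (-0.8)·(-0.8) + (2.2)·(2.2) + (-3.8)·(-3.8)) / 4 = 24.8/4 = 6.2

S is symmetric (S[j,i] = S[i,j]). Assembling:

S = [[5.3, -2.05, -4.35],
 [-2.05, 7.3, 4.85],
 [-4.35, 4.85, 6.2]]


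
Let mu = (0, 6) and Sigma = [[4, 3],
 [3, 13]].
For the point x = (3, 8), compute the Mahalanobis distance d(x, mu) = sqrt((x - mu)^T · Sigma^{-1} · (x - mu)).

Step 1 — centre the observation: (x - mu) = (3, 2).

Step 2 — invert Sigma. det(Sigma) = 4·13 - (3)² = 43.
  Sigma^{-1} = (1/det) · [[d, -b], [-b, a]] = [[0.3023, -0.0698],
 [-0.0698, 0.093]].

Step 3 — form the quadratic (x - mu)^T · Sigma^{-1} · (x - mu):
  Sigma^{-1} · (x - mu) = (0.7674, -0.0233).
  (x - mu)^T · [Sigma^{-1} · (x - mu)] = (3)·(0.7674) + (2)·(-0.0233) = 2.2558.

Step 4 — take square root: d = √(2.2558) ≈ 1.5019.

d(x, mu) = √(2.2558) ≈ 1.5019


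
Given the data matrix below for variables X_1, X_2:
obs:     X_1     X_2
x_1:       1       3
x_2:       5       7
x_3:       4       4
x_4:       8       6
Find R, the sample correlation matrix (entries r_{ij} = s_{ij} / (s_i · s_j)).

Step 1 — column means:
  mean(X_1) = (1 + 5 + 4 + 8) / 4 = 18/4 = 4.5
  mean(X_2) = (3 + 7 + 4 + 6) / 4 = 20/4 = 5

Step 2 — sample variances and covariances s[i,j] = (1/(n-1)) · Σ_k (x_{k,i} - mean_i) · (x_{k,j} - mean_j), with n-1 = 3:
  s[X_1,X_1] = ((-3.5)·(-3.5) + (0.5)·(0.5) + (-0.5)·(-0.5) + (3.5)·(3.5)) / 3 = 25/3 = 8.3333
  s[X_1,X_2] = ((-3.5)·(-2) + (0.5)·(2) + (-0.5)·(-1) + (3.5)·(1)) / 3 = 12/3 = 4
  s[X_2,X_2] = ((-2)·(-2) + (2)·(2) + (-1)·(-1) + (1)·(1)) / 3 = 10/3 = 3.3333
  Sample standard deviations s_i = √(s[i,i]):
  s(X_1) = √(8.3333) = 2.8868
  s(X_2) = √(3.3333) = 1.8257

Step 3 — r_{ij} = s_{ij} / (s_i · s_j):
  r[X_1,X_1] = 1 (diagonal).
  r[X_1,X_2] = 4 / (2.8868 · 1.8257) = 4 / 5.2705 = 0.7589
  r[X_2,X_2] = 1 (diagonal).

R is symmetric with unit diagonal. Assembling:

R = [[1, 0.7589],
 [0.7589, 1]]


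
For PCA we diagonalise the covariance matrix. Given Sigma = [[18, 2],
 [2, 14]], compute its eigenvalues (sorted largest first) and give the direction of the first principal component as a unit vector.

Step 1 — characteristic polynomial of 2×2 Sigma:
  det(Sigma - λI) = λ² - trace · λ + det = 0.
  trace = 18 + 14 = 32, det = 18·14 - (2)² = 248.
Step 2 — discriminant:
  Δ = trace² - 4·det = 1024 - 992 = 32.
Step 3 — eigenvalues:
  λ = (trace ± √Δ)/2 = (32 ± 5.6569)/2,
  λ_1 = 18.8284,  λ_2 = 13.1716.

Step 4 — unit eigenvector for λ_1: solve (Sigma - λ_1 I)v = 0. First row:
  (18 - 18.8284)·v_x + (2)·v_y = 0, i.e. (-0.8284)·v_x + (2)·v_y = 0,
  so v ∝ (b, λ_1 - a) = (2, 0.8284) = u.
  ||u|| = √((2)² + (0.8284)²) = √(4.6863) ≈ 2.1648,
  v_1 = u/||u|| ≈ (0.9239, 0.3827) (||v_1|| = 1).

λ_1 = 18.8284,  λ_2 = 13.1716;  v_1 ≈ (0.9239, 0.3827)


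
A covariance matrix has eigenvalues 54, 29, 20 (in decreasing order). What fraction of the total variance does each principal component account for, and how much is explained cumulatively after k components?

Step 1 — total variance = trace(Sigma) = Σ λ_i = 54 + 29 + 20 = 103.

Step 2 — fraction explained by component i = λ_i / Σ λ:
  PC1: 54/103 = 0.5243
  PC2: 29/103 = 0.2816
  PC3: 20/103 = 0.1942

Step 3 — cumulative fraction after k components = (λ_1 + ... + λ_k) / Σ λ:
  k = 1: 54/103 = 0.5243
  k = 2: (54 + 29)/103 = 83/103 = 0.8058
  k = 3: (54 + 29 + 20)/103 = 103/103 = 1

Summary (fraction, with percent):

explained: PC1 0.5243 (52.43%), PC2 0.2816 (28.16%), PC3 0.1942 (19.42%);  cumulative: 0.5243, 0.8058, 1


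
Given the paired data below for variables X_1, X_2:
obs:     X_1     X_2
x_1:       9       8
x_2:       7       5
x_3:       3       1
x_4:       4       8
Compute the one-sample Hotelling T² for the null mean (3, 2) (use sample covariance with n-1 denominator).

Step 1 — sample mean vector:
  mean(X_1) = (9 + 7 + 3 + 4) / 4 = 23/4 = 5.75
  mean(X_2) = (8 + 5 + 1 + 8) / 4 = 22/4 = 5.5
  x̄ = (5.75, 5.5),  deviation x̄ - mu_0 = (5.75, 5.5) - (3, 2) = (2.75, 3.5).

Step 2 — sample covariance matrix, S[i,j] = (1/(n-1)) · Σ_k (x_{k,i} - mean_i) · (x_{k,j} - mean_j), divisor n-1 = 3:
  S[X_1,X_1] = ((3.25)·(3.25) + (1.25)·(1.25) + (-2.75)·(-2.75) + (-1.75)·(-1.75)) / 3 = 22.75/3 = 7.5833
  S[X_1,X_2] = ((3.25)·(2.5) + (1.25)·(-0.5) + (-2.75)·(-4.5) + (-1.75)·(2.5)) / 3 = 15.5/3 = 5.1667
  S[X_2,X_2] = ((2.5)·(2.5) + (-0.5)·(-0.5) + (-4.5)·(-4.5) + (2.5)·(2.5)) / 3 = 33/3 = 11
  S = [[7.5833, 5.1667],
 [5.1667, 11]].

Step 3 — invert S. det(S) = 7.5833·11 - (5.1667)² = 56.7222.
  S^{-1} = (1/det) · [[d, -b], [-b, a]] = [[0.1939, -0.0911],
 [-0.0911, 0.1337]].

Step 4 — quadratic form (x̄ - mu_0)^T · S^{-1} · (x̄ - mu_0):
  S^{-1} · (x̄ - mu_0) = (0.2145, 0.2174),
  (x̄ - mu_0)^T · [...] = (2.75)·(0.2145) + (3.5)·(0.2174) = 1.3509.

Step 5 — scale by n: T² = 4 · 1.3509 = 5.4035.

T² ≈ 5.4035


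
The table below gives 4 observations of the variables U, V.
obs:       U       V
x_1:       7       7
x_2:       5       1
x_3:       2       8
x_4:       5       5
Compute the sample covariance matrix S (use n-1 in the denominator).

Step 1 — column means:
  mean(U) = (7 + 5 + 2 + 5) / 4 = 19/4 = 4.75
  mean(V) = (7 + 1 + 8 + 5) / 4 = 21/4 = 5.25

Step 2 — sample covariance S[i,j] = (1/(n-1)) · Σ_k (x_{k,i} - mean_i) · (x_{k,j} - mean_j), with n-1 = 3.
  S[U,U] = ((2.25)·(2.25) + (0.25)·(0.25) + (-2.75)·(-2.75) + (0.25)·(0.25)) / 3 = 12.75/3 = 4.25
  S[U,V] = ((2.25)·(1.75) + (0.25)·(-4.25) + (-2.75)·(2.75) + (0.25)·(-0.25)) / 3 = -4.75/3 = -1.5833
  S[V,V] = ((1.75)·(1.75) + (-4.25)·(-4.25) + (2.75)·(2.75) + (-0.25)·(-0.25)) / 3 = 28.75/3 = 9.5833

S is symmetric (S[j,i] = S[i,j]). Assembling:

S = [[4.25, -1.5833],
 [-1.5833, 9.5833]]


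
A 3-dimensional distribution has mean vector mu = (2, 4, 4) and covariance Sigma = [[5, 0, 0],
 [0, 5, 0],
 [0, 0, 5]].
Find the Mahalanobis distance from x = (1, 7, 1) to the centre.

Step 1 — centre the observation: (x - mu) = (-1, 3, -3).

Step 2 — invert Sigma (cofactor / det for 3×3, or solve directly):
  Sigma^{-1} = [[0.2, 0, 0],
 [0, 0.2, 0],
 [0, 0, 0.2]].

Step 3 — form the quadratic (x - mu)^T · Sigma^{-1} · (x - mu):
  Sigma^{-1} · (x - mu) = (-0.2, 0.6, -0.6).
  (x - mu)^T · [Sigma^{-1} · (x - mu)] = (-1)·(-0.2) + (3)·(0.6) + (-3)·(-0.6) = 3.8.

Step 4 — take square root: d = √(3.8) ≈ 1.9494.

d(x, mu) = √(3.8) ≈ 1.9494


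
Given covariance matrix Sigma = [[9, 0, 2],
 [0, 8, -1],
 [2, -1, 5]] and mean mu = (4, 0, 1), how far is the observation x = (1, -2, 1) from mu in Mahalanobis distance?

Step 1 — centre the observation: (x - mu) = (-3, -2, 0).

Step 2 — invert Sigma (cofactor / det for 3×3, or solve directly):
  Sigma^{-1} = [[0.1223, -0.0063, -0.0502],
 [-0.0063, 0.1285, 0.0282],
 [-0.0502, 0.0282, 0.2257]].

Step 3 — form the quadratic (x - mu)^T · Sigma^{-1} · (x - mu):
  Sigma^{-1} · (x - mu) = (-0.3542, -0.2382, 0.094).
  (x - mu)^T · [Sigma^{-1} · (x - mu)] = (-3)·(-0.3542) + (-2)·(-0.2382) + (0)·(0.094) = 1.5392.

Step 4 — take square root: d = √(1.5392) ≈ 1.2406.

d(x, mu) = √(1.5392) ≈ 1.2406


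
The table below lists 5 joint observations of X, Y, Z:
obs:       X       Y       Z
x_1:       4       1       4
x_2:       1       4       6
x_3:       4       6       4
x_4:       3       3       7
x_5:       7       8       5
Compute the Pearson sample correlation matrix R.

Step 1 — column means:
  mean(X) = (4 + 1 + 4 + 3 + 7) / 5 = 19/5 = 3.8
  mean(Y) = (1 + 4 + 6 + 3 + 8) / 5 = 22/5 = 4.4
  mean(Z) = (4 + 6 + 4 + 7 + 5) / 5 = 26/5 = 5.2

Step 2 — sample variances and covariances s[i,j] = (1/(n-1)) · Σ_k (x_{k,i} - mean_i) · (x_{k,j} - mean_j), with n-1 = 4:
  s[X,X] = ((0.2)·(0.2) + (-2.8)·(-2.8) + (0.2)·(0.2) + (-0.8)·(-0.8) + (3.2)·(3.2)) / 4 = 18.8/4 = 4.7
  s[X,Y] = ((0.2)·(-3.4) + (-2.8)·(-0.4) + (0.2)·(1.6) + (-0.8)·(-1.4) + (3.2)·(3.6)) / 4 = 13.4/4 = 3.35
  s[X,Z] = ((0.2)·(-1.2) + (-2.8)·(0.8) + (0.2)·(-1.2) + (-0.8)·(1.8) + (3.2)·(-0.2)) / 4 = -4.8/4 = -1.2
  s[Y,Y] = ((-3.4)·(-3.4) + (-0.4)·(-0.4) + (1.6)·(1.6) + (-1.4)·(-1.4) + (3.6)·(3.6)) / 4 = 29.2/4 = 7.3
  s[Y,Z] = ((-3.4)·(-1.2) + (-0.4)·(0.8) + (1.6)·(-1.2) + (-1.4)·(1.8) + (3.6)·(-0.2)) / 4 = -1.4/4 = -0.35
  s[Z,Z] = ((-1.2)·(-1.2) + (0.8)·(0.8) + (-1.2)·(-1.2) + (1.8)·(1.8) + (-0.2)·(-0.2)) / 4 = 6.8/4 = 1.7
  Sample standard deviations s_i = √(s[i,i]):
  s(X) = √(4.7) = 2.1679
  s(Y) = √(7.3) = 2.7019
  s(Z) = √(1.7) = 1.3038

Step 3 — r_{ij} = s_{ij} / (s_i · s_j):
  r[X,X] = 1 (diagonal).
  r[X,Y] = 3.35 / (2.1679 · 2.7019) = 3.35 / 5.8575 = 0.5719
  r[X,Z] = -1.2 / (2.1679 · 1.3038) = -1.2 / 2.8267 = -0.4245
  r[Y,Y] = 1 (diagonal).
  r[Y,Z] = -0.35 / (2.7019 · 1.3038) = -0.35 / 3.5228 = -0.0994
  r[Z,Z] = 1 (diagonal).

R is symmetric with unit diagonal. Assembling:

R = [[1, 0.5719, -0.4245],
 [0.5719, 1, -0.0994],
 [-0.4245, -0.0994, 1]]


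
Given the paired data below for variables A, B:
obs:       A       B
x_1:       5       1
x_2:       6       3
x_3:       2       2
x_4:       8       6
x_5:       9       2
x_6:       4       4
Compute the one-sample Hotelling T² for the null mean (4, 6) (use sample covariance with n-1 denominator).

Step 1 — sample mean vector:
  mean(A) = (5 + 6 + 2 + 8 + 9 + 4) / 6 = 34/6 = 5.6667
  mean(B) = (1 + 3 + 2 + 6 + 2 + 4) / 6 = 18/6 = 3
  x̄ = (5.6667, 3),  deviation x̄ - mu_0 = (5.6667, 3) - (4, 6) = (1.6667, -3).

Step 2 — sample covariance matrix, S[i,j] = (1/(n-1)) · Σ_k (x_{k,i} - mean_i) · (x_{k,j} - mean_j), divisor n-1 = 5:
  S[A,A] = ((-0.6667)·(-0.6667) + (0.3333)·(0.3333) + (-3.6667)·(-3.6667) + (2.3333)·(2.3333) + (3.3333)·(3.3333) + (-1.6667)·(-1.6667)) / 5 = 33.3333/5 = 6.6667
  S[A,B] = ((-0.6667)·(-2) + (0.3333)·(0) + (-3.6667)·(-1) + (2.3333)·(3) + (3.3333)·(-1) + (-1.6667)·(1)) / 5 = 7/5 = 1.4
  S[B,B] = ((-2)·(-2) + (0)·(0) + (-1)·(-1) + (3)·(3) + (-1)·(-1) + (1)·(1)) / 5 = 16/5 = 3.2
  S = [[6.6667, 1.4],
 [1.4, 3.2]].

Step 3 — invert S. det(S) = 6.6667·3.2 - (1.4)² = 19.3733.
  S^{-1} = (1/det) · [[d, -b], [-b, a]] = [[0.1652, -0.0723],
 [-0.0723, 0.3441]].

Step 4 — quadratic form (x̄ - mu_0)^T · S^{-1} · (x̄ - mu_0):
  S^{-1} · (x̄ - mu_0) = (0.4921, -1.1528),
  (x̄ - mu_0)^T · [...] = (1.6667)·(0.4921) + (-3)·(-1.1528) = 4.2785.

Step 5 — scale by n: T² = 6 · 4.2785 = 25.671.

T² ≈ 25.671
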